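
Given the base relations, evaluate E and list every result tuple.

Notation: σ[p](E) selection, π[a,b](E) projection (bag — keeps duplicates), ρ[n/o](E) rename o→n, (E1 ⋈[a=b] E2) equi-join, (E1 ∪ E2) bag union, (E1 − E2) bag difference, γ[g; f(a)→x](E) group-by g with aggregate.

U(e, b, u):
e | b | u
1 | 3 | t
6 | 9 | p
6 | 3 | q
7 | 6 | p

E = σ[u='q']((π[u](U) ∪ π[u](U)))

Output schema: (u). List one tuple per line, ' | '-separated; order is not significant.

Per-node cardinality:
  U → 4
  π[u](U) → 4
  U → 4
  π[u](U) → 4
  (π[u](U) ∪ π[u](U)) → 8
  σ[u='q']((π[u](U) ∪ π[u](U))) → 2

== RESULT ==
u
q
q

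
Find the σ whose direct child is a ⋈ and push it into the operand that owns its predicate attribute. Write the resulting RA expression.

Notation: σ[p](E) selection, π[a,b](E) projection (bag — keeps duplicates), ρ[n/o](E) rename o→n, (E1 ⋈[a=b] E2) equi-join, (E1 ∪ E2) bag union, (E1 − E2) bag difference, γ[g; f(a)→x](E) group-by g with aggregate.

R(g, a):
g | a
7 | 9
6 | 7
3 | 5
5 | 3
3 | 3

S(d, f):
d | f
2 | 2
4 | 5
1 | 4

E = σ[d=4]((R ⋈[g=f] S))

σ filters on d, owned by the right side.
E' = (R ⋈[g=f] σ[d=4](S))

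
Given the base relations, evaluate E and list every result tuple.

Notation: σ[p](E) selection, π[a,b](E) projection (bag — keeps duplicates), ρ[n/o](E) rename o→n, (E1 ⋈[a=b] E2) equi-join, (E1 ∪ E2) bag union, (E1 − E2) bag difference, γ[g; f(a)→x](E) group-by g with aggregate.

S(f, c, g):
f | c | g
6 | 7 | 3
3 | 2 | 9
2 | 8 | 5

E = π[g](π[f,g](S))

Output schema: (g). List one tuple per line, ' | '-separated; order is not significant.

Per-node cardinality:
  S → 3
  π[f,g](S) → 3
  π[g](π[f,g](S)) → 3

== RESULT ==
g
3
5
9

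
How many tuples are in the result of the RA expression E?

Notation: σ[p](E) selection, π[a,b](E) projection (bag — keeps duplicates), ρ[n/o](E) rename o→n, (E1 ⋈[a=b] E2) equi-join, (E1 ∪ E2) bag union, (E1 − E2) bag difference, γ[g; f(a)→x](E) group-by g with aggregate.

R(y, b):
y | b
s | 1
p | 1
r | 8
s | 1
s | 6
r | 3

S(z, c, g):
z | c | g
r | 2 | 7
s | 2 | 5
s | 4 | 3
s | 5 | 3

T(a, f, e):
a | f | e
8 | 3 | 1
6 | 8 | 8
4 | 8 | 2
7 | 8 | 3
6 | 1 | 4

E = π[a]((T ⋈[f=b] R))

Row counts bottom-up:
  T → 5
  R → 6
  (T ⋈[f=b] R) → 7
  π[a]((T ⋈[f=b] R)) → 7

|E| = 7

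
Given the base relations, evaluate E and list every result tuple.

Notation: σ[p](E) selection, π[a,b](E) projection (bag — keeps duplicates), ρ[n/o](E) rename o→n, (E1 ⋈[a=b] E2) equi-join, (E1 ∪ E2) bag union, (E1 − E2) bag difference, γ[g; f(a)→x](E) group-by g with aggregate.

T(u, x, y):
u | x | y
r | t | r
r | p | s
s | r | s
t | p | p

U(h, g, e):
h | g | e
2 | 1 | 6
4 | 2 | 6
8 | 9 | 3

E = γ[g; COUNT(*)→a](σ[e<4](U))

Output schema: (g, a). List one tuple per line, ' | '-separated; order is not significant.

Stepwise |·|:
  U → 3
  σ[e<4](U) → 1
  γ[g; COUNT(*)→a](σ[e<4](U)) → 1

== RESULT ==
g | a
9 | 1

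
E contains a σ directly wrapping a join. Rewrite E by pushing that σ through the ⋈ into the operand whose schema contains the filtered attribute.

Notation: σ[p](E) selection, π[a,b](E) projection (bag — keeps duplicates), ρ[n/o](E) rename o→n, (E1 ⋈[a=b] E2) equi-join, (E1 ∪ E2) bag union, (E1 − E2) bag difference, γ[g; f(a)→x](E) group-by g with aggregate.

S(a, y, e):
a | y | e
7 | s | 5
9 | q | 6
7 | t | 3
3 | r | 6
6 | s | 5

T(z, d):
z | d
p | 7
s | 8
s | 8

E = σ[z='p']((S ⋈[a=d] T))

σ filters on z, owned by the right side.
E' = (S ⋈[a=d] σ[z='p'](T))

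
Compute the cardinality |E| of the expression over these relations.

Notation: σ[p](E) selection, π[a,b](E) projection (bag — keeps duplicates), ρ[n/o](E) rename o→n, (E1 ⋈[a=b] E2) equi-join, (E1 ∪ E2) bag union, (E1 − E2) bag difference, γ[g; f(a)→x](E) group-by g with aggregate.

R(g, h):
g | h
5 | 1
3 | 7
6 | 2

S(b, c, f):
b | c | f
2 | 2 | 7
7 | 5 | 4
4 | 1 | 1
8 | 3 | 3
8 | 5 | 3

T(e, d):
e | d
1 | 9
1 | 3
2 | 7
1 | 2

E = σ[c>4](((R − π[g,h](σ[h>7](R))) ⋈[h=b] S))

Row counts bottom-up:
  R → 3
  R → 3
  σ[h>7](R) → 0
  π[g,h](σ[h>7](R)) → 0
  (R − π[g,h](σ[h>7](R))) → 3
  S → 5
  ((R − π[g,h](σ[h>7](R))) ⋈[h=b] S) → 2
  σ[c>4](((R − π[g,h](σ[h>7](R))) ⋈[h=b] S)) → 1

|E| = 1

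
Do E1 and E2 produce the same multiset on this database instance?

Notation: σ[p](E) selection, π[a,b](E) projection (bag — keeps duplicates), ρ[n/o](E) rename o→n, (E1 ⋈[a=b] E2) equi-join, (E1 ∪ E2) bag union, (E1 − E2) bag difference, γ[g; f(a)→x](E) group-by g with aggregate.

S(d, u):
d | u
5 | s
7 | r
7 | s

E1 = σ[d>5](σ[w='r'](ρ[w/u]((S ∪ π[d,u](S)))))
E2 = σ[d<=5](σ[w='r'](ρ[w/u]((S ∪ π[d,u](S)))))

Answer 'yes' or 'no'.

E1 stepwise |·|:
  S → 3
  S → 3
  π[d,u](S) → 3
  (S ∪ π[d,u](S)) → 6
  ρ[w/u]((S ∪ π[d,u](S))) → 6
  σ[w='r'](ρ[w/u]((S ∪ π[d,u](S)))) → 2
  σ[d>5](σ[w='r'](ρ[w/u]((S ∪ π[d,u](S))))) → 2
E2 stepwise |·|:
  S → 3
  S → 3
  π[d,u](S) → 3
  (S ∪ π[d,u](S)) → 6
  ρ[w/u]((S ∪ π[d,u](S))) → 6
  σ[w='r'](ρ[w/u]((S ∪ π[d,u](S)))) → 2
  σ[d<=5](σ[w='r'](ρ[w/u]((S ∪ π[d,u](S))))) → 0

E1 result:
d | w
7 | r
7 | r
E2 result:
d | w
(0 rows)
Witness: (7, 'r') appears 2× in E1 but 0× in E2.

no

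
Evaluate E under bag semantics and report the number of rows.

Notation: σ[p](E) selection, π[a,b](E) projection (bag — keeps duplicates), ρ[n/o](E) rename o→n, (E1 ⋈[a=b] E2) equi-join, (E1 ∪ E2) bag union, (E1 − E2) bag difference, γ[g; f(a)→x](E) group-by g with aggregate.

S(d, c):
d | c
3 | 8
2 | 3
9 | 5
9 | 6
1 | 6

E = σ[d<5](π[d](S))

Stepwise |·|:
  S → 5
  π[d](S) → 5
  σ[d<5](π[d](S)) → 3

|E| = 3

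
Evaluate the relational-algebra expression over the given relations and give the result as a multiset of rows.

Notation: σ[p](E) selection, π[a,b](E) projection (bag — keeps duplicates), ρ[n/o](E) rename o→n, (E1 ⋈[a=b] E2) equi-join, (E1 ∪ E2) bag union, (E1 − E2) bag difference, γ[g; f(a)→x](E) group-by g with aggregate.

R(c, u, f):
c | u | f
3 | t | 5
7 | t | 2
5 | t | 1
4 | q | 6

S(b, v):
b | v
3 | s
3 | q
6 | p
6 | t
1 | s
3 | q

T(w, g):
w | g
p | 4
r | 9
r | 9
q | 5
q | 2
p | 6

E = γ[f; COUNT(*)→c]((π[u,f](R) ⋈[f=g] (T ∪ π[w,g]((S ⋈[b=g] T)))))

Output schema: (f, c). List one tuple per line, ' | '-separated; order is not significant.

Row counts bottom-up:
  R → 4
  π[u,f](R) → 4
  T → 6
  S → 6
  T → 6
  (S ⋈[b=g] T) → 2
  π[w,g]((S ⋈[b=g] T)) → 2
  (T ∪ π[w,g]((S ⋈[b=g] T))) → 8
  (π[u,f](R) ⋈[f=g] (T ∪ π[w,g]((S ⋈[b=g] T)))) → 5
  γ[f; COUNT(*)→c]((π[u,f](R) ⋈[f=g] (T ∪ π[w,g]((S ⋈[b=g] T))))) → 3

== RESULT ==
f | c
2 | 1
5 | 1
6 | 3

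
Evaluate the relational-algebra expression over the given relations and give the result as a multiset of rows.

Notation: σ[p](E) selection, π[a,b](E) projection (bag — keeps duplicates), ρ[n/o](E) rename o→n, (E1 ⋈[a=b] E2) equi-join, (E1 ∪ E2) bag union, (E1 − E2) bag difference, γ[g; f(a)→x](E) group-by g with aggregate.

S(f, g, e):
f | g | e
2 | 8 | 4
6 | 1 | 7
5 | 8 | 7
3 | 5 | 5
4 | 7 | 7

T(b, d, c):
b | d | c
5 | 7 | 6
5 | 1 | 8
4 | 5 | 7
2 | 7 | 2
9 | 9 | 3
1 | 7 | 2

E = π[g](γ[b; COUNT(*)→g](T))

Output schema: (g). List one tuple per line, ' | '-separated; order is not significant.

Stepwise |·|:
  T → 6
  γ[b; COUNT(*)→g](T) → 5
  π[g](γ[b; COUNT(*)→g](T)) → 5

== RESULT ==
g
1
1
1
1
2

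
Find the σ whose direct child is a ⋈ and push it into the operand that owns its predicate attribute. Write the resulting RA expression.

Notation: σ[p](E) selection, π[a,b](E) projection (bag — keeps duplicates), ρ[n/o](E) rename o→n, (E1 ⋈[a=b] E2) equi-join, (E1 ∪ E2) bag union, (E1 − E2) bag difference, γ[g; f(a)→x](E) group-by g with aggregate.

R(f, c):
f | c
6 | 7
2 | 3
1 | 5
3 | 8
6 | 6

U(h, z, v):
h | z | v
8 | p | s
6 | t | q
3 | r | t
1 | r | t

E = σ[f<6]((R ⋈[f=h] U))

σ filters on f, owned by the left side.
E' = (σ[f<6](R) ⋈[f=h] U)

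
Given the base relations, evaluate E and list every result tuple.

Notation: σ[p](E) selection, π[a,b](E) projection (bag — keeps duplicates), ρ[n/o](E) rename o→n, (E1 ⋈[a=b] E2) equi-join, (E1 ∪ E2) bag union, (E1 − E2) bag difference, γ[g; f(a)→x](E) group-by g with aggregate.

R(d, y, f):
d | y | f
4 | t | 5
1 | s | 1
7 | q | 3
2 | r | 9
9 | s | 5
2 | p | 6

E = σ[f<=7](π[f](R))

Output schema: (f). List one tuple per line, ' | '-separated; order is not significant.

Per-node cardinality:
  R → 6
  π[f](R) → 6
  σ[f<=7](π[f](R)) → 5

== RESULT ==
f
1
3
5
5
6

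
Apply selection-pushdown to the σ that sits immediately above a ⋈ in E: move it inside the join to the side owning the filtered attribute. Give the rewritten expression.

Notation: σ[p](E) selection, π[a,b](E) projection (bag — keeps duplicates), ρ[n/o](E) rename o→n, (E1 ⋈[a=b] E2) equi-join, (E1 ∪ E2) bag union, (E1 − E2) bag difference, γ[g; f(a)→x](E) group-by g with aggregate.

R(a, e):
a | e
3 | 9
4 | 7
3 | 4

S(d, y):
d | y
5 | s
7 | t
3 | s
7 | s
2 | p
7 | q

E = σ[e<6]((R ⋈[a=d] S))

σ filters on e, owned by the left side.
E' = (σ[e<6](R) ⋈[a=d] S)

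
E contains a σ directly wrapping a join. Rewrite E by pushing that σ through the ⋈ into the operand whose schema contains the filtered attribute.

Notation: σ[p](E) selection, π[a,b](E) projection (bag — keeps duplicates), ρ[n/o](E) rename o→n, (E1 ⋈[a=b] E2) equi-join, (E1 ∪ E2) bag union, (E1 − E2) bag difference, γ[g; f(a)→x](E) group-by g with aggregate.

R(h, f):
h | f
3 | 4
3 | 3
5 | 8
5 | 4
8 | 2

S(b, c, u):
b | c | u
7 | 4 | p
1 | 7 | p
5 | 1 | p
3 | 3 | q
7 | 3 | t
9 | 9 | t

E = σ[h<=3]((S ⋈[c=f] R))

σ filters on h, owned by the right side.
E' = (S ⋈[c=f] σ[h<=3](R))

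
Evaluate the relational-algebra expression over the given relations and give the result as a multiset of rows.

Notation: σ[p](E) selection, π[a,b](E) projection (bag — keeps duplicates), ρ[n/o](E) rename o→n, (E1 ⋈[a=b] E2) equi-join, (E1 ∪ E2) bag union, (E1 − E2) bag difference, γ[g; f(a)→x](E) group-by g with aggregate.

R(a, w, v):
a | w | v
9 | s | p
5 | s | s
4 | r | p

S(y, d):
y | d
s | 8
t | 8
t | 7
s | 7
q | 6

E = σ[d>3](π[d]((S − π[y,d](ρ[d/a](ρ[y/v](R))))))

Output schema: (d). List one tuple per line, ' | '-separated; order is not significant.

Stepwise |·|:
  S → 5
  R → 3
  ρ[y/v](R) → 3
  ρ[d/a](ρ[y/v](R)) → 3
  π[y,d](ρ[d/a](ρ[y/v](R))) → 3
  (S − π[y,d](ρ[d/a](ρ[y/v](R)))) → 5
  π[d]((S − π[y,d](ρ[d/a](ρ[y/v](R))))) → 5
  σ[d>3](π[d]((S − π[y,d](ρ[d/a](ρ[y/v](R)))))) → 5

== RESULT ==
d
6
7
7
8
8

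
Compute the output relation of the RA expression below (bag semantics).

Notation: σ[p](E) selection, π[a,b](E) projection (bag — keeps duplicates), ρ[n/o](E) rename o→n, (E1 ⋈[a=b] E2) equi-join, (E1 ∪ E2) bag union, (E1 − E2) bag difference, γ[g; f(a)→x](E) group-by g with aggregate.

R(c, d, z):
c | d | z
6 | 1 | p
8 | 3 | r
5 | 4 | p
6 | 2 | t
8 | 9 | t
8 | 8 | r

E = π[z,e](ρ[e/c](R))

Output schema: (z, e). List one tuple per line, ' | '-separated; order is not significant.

Stepwise |·|:
  R → 6
  ρ[e/c](R) → 6
  π[z,e](ρ[e/c](R)) → 6

== RESULT ==
z | e
p | 5
p | 6
r | 8
r | 8
t | 6
t | 8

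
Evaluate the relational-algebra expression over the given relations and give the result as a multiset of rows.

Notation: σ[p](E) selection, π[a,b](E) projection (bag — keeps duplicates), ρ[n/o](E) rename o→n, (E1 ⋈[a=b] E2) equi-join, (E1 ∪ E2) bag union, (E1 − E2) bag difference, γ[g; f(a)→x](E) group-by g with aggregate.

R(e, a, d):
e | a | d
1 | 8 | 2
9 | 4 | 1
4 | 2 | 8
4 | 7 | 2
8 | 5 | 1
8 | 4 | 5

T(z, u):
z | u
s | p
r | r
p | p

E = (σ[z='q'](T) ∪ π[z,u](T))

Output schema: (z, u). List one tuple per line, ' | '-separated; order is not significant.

Stepwise |·|:
  T → 3
  σ[z='q'](T) → 0
  T → 3
  π[z,u](T) → 3
  (σ[z='q'](T) ∪ π[z,u](T)) → 3

== RESULT ==
z | u
p | p
r | r
s | p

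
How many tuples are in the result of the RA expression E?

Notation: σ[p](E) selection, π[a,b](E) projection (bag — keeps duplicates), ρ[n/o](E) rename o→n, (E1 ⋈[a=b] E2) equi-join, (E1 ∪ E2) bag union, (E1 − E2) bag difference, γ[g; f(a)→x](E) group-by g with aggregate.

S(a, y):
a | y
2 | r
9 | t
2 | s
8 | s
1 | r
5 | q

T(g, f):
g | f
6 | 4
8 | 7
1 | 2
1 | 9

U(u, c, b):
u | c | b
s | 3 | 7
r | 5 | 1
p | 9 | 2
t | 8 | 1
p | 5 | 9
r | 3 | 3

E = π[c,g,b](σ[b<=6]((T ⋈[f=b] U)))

Per-node cardinality:
  T → 4
  U → 6
  (T ⋈[f=b] U) → 3
  σ[b<=6]((T ⋈[f=b] U)) → 1
  π[c,g,b](σ[b<=6]((T ⋈[f=b] U))) → 1

|E| = 1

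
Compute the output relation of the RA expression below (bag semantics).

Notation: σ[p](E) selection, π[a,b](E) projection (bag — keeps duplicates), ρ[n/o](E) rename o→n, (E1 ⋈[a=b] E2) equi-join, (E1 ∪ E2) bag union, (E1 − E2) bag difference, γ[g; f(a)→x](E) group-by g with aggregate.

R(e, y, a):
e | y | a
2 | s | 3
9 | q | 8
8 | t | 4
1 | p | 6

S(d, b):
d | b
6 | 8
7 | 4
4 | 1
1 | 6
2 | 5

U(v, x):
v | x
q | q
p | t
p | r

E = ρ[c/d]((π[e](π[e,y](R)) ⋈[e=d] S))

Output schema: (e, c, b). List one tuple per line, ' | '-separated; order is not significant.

Subexpression sizes:
  R → 4
  π[e,y](R) → 4
  π[e](π[e,y](R)) → 4
  S → 5
  (π[e](π[e,y](R)) ⋈[e=d] S) → 2
  ρ[c/d]((π[e](π[e,y](R)) ⋈[e=d] S)) → 2

== RESULT ==
e | c | b
1 | 1 | 6
2 | 2 | 5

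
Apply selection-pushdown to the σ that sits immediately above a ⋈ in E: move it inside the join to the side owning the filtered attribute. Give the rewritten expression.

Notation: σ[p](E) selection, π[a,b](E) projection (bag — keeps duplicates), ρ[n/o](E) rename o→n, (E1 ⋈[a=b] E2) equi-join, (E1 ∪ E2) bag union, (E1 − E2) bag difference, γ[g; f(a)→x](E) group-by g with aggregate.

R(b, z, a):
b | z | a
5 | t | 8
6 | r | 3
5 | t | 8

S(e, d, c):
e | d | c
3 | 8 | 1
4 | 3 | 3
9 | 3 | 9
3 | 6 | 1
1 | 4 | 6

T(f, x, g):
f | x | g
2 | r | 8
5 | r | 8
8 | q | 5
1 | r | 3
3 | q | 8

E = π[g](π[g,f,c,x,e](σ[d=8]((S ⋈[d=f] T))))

σ filters on d, owned by the left side.
E' = π[g](π[g,f,c,x,e]((σ[d=8](S) ⋈[d=f] T)))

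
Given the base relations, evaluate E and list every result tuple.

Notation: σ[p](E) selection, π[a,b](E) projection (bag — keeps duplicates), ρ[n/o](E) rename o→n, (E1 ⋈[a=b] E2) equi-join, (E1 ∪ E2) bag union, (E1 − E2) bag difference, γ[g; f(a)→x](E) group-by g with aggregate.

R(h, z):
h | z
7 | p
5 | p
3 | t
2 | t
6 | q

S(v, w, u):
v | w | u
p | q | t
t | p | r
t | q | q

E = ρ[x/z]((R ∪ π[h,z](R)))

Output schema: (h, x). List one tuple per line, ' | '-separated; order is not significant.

Stepwise |·|:
  R → 5
  R → 5
  π[h,z](R) → 5
  (R ∪ π[h,z](R)) → 10
  ρ[x/z]((R ∪ π[h,z](R))) → 10

== RESULT ==
h | x
2 | t
2 | t
3 | t
3 | t
5 | p
5 | p
6 | q
6 | q
7 | p
7 | p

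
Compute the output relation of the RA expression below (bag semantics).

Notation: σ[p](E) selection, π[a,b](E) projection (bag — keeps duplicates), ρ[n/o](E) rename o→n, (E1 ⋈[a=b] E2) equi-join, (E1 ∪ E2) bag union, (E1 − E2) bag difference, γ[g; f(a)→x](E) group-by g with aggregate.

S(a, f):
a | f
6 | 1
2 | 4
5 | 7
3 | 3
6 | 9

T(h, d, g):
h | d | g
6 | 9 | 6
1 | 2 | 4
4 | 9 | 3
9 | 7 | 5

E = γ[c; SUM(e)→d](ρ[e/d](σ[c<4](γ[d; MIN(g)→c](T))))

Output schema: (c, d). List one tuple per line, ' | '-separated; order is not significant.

Per-node cardinality:
  T → 4
  γ[d; MIN(g)→c](T) → 3
  σ[c<4](γ[d; MIN(g)→c](T)) → 1
  ρ[e/d](σ[c<4](γ[d; MIN(g)→c](T))) → 1
  γ[c; SUM(e)→d](ρ[e/d](σ[c<4](γ[d; MIN(g)→c](T)))) → 1

== RESULT ==
c | d
3 | 9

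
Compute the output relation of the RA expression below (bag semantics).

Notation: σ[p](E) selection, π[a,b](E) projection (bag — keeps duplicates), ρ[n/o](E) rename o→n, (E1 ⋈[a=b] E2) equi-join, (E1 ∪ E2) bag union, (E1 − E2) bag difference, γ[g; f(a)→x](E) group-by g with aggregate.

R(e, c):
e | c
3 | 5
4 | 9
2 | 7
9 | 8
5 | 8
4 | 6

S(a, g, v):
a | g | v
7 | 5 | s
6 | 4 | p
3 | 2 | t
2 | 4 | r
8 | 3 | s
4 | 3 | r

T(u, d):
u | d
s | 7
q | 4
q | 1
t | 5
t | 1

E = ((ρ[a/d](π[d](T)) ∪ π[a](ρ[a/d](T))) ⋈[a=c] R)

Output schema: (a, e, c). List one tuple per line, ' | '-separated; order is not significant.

Stepwise |·|:
  T → 5
  π[d](T) → 5
  ρ[a/d](π[d](T)) → 5
  T → 5
  ρ[a/d](T) → 5
  π[a](ρ[a/d](T)) → 5
  (ρ[a/d](π[d](T)) ∪ π[a](ρ[a/d](T))) → 10
  R → 6
  ((ρ[a/d](π[d](T)) ∪ π[a](ρ[a/d](T))) ⋈[a=c] R) → 4

== RESULT ==
a | e | c
5 | 3 | 5
5 | 3 | 5
7 | 2 | 7
7 | 2 | 7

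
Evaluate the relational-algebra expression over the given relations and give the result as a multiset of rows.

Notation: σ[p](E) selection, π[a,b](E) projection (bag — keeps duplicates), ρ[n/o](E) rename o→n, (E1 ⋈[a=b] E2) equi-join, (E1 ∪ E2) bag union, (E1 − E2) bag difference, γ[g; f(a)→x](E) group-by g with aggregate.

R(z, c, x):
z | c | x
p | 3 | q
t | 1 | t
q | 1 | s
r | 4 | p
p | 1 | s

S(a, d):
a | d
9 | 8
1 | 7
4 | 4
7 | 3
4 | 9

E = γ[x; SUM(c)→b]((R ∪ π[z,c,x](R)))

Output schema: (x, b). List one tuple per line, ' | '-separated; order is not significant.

Per-node cardinality:
  R → 5
  R → 5
  π[z,c,x](R) → 5
  (R ∪ π[z,c,x](R)) → 10
  γ[x; SUM(c)→b]((R ∪ π[z,c,x](R))) → 4

== RESULT ==
x | b
p | 8
q | 6
s | 4
t | 2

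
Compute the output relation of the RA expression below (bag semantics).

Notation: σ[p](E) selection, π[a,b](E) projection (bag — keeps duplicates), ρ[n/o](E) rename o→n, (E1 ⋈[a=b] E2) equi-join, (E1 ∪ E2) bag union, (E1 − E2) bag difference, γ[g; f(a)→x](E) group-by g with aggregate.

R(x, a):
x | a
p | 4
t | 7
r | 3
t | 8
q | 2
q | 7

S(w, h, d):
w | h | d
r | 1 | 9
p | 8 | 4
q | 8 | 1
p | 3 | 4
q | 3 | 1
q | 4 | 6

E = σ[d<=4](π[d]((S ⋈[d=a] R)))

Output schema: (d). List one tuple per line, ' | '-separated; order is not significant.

Per-node cardinality:
  S → 6
  R → 6
  (S ⋈[d=a] R) → 2
  π[d]((S ⋈[d=a] R)) → 2
  σ[d<=4](π[d]((S ⋈[d=a] R))) → 2

== RESULT ==
d
4
4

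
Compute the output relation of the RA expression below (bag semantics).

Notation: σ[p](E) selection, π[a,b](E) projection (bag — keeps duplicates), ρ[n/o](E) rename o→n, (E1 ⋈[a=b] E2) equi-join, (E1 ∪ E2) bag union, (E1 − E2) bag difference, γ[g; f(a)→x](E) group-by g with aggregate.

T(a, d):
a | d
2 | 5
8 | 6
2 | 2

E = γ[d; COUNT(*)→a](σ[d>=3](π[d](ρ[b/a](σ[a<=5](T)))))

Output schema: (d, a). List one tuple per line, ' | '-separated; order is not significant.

Row counts bottom-up:
  T → 3
  σ[a<=5](T) → 2
  ρ[b/a](σ[a<=5](T)) → 2
  π[d](ρ[b/a](σ[a<=5](T))) → 2
  σ[d>=3](π[d](ρ[b/a](σ[a<=5](T)))) → 1
  γ[d; COUNT(*)→a](σ[d>=3](π[d](ρ[b/a](σ[a<=5](T))))) → 1

== RESULT ==
d | a
5 | 1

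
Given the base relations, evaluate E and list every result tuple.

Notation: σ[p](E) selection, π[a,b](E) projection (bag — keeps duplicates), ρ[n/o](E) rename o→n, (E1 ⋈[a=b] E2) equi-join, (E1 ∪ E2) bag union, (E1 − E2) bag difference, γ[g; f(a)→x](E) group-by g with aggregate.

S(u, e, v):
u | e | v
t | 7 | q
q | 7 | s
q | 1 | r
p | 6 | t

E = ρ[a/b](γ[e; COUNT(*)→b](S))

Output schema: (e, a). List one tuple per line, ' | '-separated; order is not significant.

Row counts bottom-up:
  S → 4
  γ[e; COUNT(*)→b](S) → 3
  ρ[a/b](γ[e; COUNT(*)→b](S)) → 3

== RESULT ==
e | a
1 | 1
6 | 1
7 | 2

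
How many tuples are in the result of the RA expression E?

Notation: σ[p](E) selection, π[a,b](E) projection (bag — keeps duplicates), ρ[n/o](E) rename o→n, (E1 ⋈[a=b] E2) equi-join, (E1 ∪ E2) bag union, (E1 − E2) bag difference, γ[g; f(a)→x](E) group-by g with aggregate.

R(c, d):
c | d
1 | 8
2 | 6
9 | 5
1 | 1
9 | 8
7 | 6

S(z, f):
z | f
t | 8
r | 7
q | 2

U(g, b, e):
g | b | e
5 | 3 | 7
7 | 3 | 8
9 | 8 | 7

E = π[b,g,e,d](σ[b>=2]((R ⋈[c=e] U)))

Stepwise |·|:
  R → 6
  U → 3
  (R ⋈[c=e] U) → 2
  σ[b>=2]((R ⋈[c=e] U)) → 2
  π[b,g,e,d](σ[b>=2]((R ⋈[c=e] U))) → 2

|E| = 2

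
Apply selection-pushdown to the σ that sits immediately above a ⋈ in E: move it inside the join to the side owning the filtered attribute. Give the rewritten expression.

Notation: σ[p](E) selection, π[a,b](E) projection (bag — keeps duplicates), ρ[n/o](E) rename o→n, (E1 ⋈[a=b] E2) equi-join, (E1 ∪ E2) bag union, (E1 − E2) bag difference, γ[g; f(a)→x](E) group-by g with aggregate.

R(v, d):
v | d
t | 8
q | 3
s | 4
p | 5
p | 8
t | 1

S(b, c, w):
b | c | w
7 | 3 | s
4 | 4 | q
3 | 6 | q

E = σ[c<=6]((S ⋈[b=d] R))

σ filters on c, owned by the left side.
E' = (σ[c<=6](S) ⋈[b=d] R)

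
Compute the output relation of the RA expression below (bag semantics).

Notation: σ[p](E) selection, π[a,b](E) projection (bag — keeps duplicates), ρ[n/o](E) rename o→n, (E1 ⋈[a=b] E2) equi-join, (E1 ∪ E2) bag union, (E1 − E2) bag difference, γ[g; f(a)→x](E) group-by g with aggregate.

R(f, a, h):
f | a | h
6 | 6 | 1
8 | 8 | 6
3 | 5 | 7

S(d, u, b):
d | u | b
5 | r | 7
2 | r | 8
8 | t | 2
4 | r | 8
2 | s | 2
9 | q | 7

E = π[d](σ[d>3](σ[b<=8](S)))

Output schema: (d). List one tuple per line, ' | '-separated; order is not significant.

Per-node cardinality:
  S → 6
  σ[b<=8](S) → 6
  σ[d>3](σ[b<=8](S)) → 4
  π[d](σ[d>3](σ[b<=8](S))) → 4

== RESULT ==
d
4
5
8
9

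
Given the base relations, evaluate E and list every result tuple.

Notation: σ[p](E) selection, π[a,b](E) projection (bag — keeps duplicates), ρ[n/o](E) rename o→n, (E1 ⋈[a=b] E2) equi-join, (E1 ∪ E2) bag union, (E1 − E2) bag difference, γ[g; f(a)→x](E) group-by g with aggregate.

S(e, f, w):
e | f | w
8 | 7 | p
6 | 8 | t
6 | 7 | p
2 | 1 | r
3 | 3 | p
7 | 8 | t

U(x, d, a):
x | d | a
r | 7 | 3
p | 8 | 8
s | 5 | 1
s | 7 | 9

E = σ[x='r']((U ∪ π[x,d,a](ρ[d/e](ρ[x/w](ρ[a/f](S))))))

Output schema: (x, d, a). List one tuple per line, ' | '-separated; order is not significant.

Stepwise |·|:
  U → 4
  S → 6
  ρ[a/f](S) → 6
  ρ[x/w](ρ[a/f](S)) → 6
  ρ[d/e](ρ[x/w](ρ[a/f](S))) → 6
  π[x,d,a](ρ[d/e](ρ[x/w](ρ[a/f](S)))) → 6
  (U ∪ π[x,d,a](ρ[d/e](ρ[x/w](ρ[a/f](S))))) → 10
  σ[x='r']((U ∪ π[x,d,a](ρ[d/e](ρ[x/w](ρ[a/f](S)))))) → 2

== RESULT ==
x | d | a
r | 2 | 1
r | 7 | 3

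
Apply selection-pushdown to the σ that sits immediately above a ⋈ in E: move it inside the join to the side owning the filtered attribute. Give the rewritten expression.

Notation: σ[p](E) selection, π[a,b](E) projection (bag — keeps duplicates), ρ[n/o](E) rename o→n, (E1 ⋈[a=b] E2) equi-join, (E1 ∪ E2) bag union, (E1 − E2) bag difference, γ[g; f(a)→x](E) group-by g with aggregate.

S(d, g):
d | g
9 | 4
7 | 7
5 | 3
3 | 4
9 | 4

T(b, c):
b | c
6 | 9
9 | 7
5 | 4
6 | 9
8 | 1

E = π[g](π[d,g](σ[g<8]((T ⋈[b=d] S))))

σ filters on g, owned by the right side.
E' = π[g](π[d,g]((T ⋈[b=d] σ[g<8](S))))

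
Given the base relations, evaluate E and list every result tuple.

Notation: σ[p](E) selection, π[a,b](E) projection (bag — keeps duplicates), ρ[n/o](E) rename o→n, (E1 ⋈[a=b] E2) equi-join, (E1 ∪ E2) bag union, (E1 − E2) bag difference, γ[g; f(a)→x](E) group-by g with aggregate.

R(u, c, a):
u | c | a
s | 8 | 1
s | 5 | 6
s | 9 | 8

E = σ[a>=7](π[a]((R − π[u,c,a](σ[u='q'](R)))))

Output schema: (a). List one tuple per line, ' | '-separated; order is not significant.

Subexpression sizes:
  R → 3
  R → 3
  σ[u='q'](R) → 0
  π[u,c,a](σ[u='q'](R)) → 0
  (R − π[u,c,a](σ[u='q'](R))) → 3
  π[a]((R − π[u,c,a](σ[u='q'](R)))) → 3
  σ[a>=7](π[a]((R − π[u,c,a](σ[u='q'](R))))) → 1

== RESULT ==
a
8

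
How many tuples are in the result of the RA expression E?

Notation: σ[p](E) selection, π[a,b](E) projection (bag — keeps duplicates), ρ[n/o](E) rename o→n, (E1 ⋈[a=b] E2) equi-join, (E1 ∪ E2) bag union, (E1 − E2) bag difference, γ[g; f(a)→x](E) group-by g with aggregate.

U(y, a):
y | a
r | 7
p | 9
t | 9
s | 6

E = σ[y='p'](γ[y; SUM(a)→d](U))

Per-node cardinality:
  U → 4
  γ[y; SUM(a)→d](U) → 4
  σ[y='p'](γ[y; SUM(a)→d](U)) → 1

|E| = 1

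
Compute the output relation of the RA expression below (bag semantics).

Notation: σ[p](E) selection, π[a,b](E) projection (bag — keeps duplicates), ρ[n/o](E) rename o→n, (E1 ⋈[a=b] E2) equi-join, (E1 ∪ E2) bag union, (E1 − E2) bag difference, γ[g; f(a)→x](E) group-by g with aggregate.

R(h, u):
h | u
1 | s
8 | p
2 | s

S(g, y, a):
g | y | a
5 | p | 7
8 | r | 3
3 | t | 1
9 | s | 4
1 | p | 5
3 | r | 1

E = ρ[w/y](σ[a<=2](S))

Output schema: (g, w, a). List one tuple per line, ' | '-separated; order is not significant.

Row counts bottom-up:
  S → 6
  σ[a<=2](S) → 2
  ρ[w/y](σ[a<=2](S)) → 2

== RESULT ==
g | w | a
3 | r | 1
3 | t | 1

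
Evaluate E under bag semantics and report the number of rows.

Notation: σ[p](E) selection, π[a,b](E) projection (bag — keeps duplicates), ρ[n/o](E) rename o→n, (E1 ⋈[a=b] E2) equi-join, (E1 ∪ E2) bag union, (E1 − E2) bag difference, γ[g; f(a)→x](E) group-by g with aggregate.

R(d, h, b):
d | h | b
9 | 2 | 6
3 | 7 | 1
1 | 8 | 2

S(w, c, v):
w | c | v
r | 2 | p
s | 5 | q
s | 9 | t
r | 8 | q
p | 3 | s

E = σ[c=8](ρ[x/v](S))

Subexpression sizes:
  S → 5
  ρ[x/v](S) → 5
  σ[c=8](ρ[x/v](S)) → 1

|E| = 1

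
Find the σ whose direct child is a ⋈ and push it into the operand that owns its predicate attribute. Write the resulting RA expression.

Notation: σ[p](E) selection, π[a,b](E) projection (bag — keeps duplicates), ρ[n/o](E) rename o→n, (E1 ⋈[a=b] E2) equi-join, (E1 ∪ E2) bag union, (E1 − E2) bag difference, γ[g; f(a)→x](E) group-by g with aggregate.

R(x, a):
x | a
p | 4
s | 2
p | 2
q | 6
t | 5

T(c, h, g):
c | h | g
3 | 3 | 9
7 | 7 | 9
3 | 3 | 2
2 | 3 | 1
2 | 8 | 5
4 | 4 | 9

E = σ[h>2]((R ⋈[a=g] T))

σ filters on h, owned by the right side.
E' = (R ⋈[a=g] σ[h>2](T))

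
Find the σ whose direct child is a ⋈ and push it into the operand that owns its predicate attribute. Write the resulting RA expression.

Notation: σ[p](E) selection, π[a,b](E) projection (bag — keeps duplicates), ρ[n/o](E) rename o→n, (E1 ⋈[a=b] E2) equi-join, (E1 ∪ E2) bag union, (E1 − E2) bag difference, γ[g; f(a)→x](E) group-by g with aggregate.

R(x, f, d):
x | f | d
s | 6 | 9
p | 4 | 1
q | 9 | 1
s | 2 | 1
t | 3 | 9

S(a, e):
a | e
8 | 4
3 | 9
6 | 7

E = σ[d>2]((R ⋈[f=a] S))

σ filters on d, owned by the left side.
E' = (σ[d>2](R) ⋈[f=a] S)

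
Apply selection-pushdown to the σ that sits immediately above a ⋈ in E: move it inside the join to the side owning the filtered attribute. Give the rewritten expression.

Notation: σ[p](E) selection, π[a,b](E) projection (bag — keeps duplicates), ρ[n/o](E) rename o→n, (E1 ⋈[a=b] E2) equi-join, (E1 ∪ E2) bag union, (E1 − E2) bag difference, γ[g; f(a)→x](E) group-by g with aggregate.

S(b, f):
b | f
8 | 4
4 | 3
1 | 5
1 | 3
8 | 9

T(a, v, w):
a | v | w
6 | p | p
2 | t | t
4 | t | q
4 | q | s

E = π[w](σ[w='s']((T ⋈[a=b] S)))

σ filters on w, owned by the left side.
E' = π[w]((σ[w='s'](T) ⋈[a=b] S))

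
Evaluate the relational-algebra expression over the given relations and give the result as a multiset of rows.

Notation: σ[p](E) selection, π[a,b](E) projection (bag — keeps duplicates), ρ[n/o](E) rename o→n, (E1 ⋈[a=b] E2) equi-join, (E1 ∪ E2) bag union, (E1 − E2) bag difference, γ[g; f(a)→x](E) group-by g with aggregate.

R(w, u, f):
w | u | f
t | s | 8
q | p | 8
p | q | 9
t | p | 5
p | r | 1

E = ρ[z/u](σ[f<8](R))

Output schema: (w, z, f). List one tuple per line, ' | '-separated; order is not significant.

Per-node cardinality:
  R → 5
  σ[f<8](R) → 2
  ρ[z/u](σ[f<8](R)) → 2

== RESULT ==
w | z | f
p | r | 1
t | p | 5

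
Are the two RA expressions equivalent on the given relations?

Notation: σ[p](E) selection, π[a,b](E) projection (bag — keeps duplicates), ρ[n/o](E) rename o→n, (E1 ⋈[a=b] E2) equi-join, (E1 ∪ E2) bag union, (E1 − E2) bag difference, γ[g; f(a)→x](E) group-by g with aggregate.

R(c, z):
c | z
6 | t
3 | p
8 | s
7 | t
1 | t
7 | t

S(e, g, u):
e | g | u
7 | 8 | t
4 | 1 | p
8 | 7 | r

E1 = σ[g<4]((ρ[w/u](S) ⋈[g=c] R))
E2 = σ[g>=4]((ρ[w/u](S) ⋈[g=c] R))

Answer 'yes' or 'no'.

E1 subexpression sizes:
  S → 3
  ρ[w/u](S) → 3
  R → 6
  (ρ[w/u](S) ⋈[g=c] R) → 4
  σ[g<4]((ρ[w/u](S) ⋈[g=c] R)) → 1
E2 subexpression sizes:
  S → 3
  ρ[w/u](S) → 3
  R → 6
  (ρ[w/u](S) ⋈[g=c] R) → 4
  σ[g>=4]((ρ[w/u](S) ⋈[g=c] R)) → 3

E1 result:
e | g | w | c | z
4 | 1 | p | 1 | t
E2 result:
e | g | w | c | z
7 | 8 | t | 8 | s
8 | 7 | r | 7 | t
8 | 7 | r | 7 | t
Witness: (8, 7, 'r', 7, 't') appears 0× in E1 but 2× in E2.

no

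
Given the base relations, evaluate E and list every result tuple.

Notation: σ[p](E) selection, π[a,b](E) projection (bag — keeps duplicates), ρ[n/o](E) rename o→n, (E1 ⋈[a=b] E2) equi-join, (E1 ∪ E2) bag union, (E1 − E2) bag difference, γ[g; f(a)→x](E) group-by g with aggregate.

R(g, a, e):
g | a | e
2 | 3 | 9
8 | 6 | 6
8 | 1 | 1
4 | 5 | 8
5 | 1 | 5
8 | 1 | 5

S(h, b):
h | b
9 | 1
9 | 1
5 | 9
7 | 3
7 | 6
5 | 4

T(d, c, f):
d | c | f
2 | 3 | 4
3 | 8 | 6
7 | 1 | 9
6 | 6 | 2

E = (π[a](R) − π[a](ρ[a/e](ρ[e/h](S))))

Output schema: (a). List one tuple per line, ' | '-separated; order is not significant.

Per-node cardinality:
  R → 6
  π[a](R) → 6
  S → 6
  ρ[e/h](S) → 6
  ρ[a/e](ρ[e/h](S)) → 6
  π[a](ρ[a/e](ρ[e/h](S))) → 6
  (π[a](R) − π[a](ρ[a/e](ρ[e/h](S)))) → 5

== RESULT ==
a
1
1
1
3
6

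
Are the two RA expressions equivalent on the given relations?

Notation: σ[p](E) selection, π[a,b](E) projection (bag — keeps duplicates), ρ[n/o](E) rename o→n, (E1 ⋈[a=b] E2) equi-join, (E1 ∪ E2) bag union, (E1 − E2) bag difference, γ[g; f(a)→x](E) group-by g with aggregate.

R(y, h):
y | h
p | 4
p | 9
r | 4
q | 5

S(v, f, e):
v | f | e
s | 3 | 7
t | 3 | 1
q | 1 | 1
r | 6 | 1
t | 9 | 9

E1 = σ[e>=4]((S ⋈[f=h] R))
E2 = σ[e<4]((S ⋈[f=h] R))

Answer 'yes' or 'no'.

E1 row counts bottom-up:
  S → 5
  R → 4
  (S ⋈[f=h] R) → 1
  σ[e>=4]((S ⋈[f=h] R)) → 1
E2 row counts bottom-up:
  S → 5
  R → 4
  (S ⋈[f=h] R) → 1
  σ[e<4]((S ⋈[f=h] R)) → 0

E1 result:
v | f | e | y | h
t | 9 | 9 | p | 9
E2 result:
v | f | e | y | h
(0 rows)
Witness: ('t', 9, 9, 'p', 9) appears 1× in E1 but 0× in E2.

no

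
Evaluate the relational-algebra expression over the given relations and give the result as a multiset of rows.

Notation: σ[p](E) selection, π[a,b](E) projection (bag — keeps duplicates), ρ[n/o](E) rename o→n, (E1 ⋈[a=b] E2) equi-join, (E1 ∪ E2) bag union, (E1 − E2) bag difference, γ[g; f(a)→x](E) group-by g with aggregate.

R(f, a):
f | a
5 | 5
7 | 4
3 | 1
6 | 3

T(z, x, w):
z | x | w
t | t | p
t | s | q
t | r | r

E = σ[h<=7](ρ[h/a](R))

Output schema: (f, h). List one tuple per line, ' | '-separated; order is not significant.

Stepwise |·|:
  R → 4
  ρ[h/a](R) → 4
  σ[h<=7](ρ[h/a](R)) → 4

== RESULT ==
f | h
3 | 1
5 | 5
6 | 3
7 | 4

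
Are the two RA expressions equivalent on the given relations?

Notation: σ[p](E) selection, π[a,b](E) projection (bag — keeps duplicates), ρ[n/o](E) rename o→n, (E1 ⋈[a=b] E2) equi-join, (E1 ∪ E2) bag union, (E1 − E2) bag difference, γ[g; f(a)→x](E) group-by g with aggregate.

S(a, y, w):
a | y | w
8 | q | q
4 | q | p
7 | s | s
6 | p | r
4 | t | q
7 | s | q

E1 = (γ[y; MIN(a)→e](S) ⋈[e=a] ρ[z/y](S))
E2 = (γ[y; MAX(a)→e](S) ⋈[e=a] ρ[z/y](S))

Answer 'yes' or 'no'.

E1 subexpression sizes:
  S → 6
  γ[y; MIN(a)→e](S) → 4
  S → 6
  ρ[z/y](S) → 6
  (γ[y; MIN(a)→e](S) ⋈[e=a] ρ[z/y](S)) → 7
E2 subexpression sizes:
  S → 6
  γ[y; MAX(a)→e](S) → 4
  S → 6
  ρ[z/y](S) → 6
  (γ[y; MAX(a)→e](S) ⋈[e=a] ρ[z/y](S)) → 6

E1 result:
y | e | a | z | w
p | 6 | 6 | p | r
q | 4 | 4 | q | p
q | 4 | 4 | t | q
s | 7 | 7 | s | q
s | 7 | 7 | s | s
t | 4 | 4 | q | p
t | 4 | 4 | t | q
E2 result:
y | e | a | z | w
p | 6 | 6 | p | r
q | 8 | 8 | q | q
s | 7 | 7 | s | q
s | 7 | 7 | s | s
t | 4 | 4 | q | p
t | 4 | 4 | t | q
Witness: ('q', 4, 4, 't', 'q') appears 1× in E1 but 0× in E2.

no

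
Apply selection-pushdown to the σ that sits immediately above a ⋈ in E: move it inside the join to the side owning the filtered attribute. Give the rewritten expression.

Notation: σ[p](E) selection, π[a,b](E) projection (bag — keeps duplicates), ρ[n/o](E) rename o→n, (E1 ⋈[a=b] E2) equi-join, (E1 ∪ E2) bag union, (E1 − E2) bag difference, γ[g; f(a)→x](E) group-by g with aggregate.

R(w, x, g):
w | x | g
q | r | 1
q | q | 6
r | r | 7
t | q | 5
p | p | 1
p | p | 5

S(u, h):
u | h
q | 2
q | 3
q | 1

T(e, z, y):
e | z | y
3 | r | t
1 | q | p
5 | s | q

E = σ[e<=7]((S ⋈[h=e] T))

σ filters on e, owned by the right side.
E' = (S ⋈[h=e] σ[e<=7](T))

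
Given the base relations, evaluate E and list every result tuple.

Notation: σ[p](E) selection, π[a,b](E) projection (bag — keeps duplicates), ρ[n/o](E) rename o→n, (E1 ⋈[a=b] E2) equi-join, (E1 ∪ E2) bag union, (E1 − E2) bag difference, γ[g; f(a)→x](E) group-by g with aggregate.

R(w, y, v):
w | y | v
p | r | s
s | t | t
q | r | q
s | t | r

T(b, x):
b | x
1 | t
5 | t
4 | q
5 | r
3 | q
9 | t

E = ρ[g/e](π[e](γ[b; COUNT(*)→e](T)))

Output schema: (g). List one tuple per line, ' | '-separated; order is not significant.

Subexpression sizes:
  T → 6
  γ[b; COUNT(*)→e](T) → 5
  π[e](γ[b; COUNT(*)→e](T)) → 5
  ρ[g/e](π[e](γ[b; COUNT(*)→e](T))) → 5

== RESULT ==
g
1
1
1
1
2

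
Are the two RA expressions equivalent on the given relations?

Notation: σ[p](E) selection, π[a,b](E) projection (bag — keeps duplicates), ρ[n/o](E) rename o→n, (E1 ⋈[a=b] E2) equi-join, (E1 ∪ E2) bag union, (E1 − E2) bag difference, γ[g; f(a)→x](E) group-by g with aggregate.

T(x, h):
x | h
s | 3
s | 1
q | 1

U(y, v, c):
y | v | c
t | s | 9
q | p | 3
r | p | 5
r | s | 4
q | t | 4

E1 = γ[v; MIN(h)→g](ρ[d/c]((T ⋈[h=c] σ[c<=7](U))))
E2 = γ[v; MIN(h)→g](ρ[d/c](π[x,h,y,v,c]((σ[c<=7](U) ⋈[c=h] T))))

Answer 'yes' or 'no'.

E1 per-node cardinality:
  T → 3
  U → 5
  σ[c<=7](U) → 4
  (T ⋈[h=c] σ[c<=7](U)) → 1
  ρ[d/c]((T ⋈[h=c] σ[c<=7](U))) → 1
  γ[v; MIN(h)→g](ρ[d/c]((T ⋈[h=c] σ[c<=7](U)))) → 1
E2 per-node cardinality:
  U → 5
  σ[c<=7](U) → 4
  T → 3
  (σ[c<=7](U) ⋈[c=h] T) → 1
  π[x,h,y,v,c]((σ[c<=7](U) ⋈[c=h] T)) → 1
  ρ[d/c](π[x,h,y,v,c]((σ[c<=7](U) ⋈[c=h] T))) → 1
  γ[v; MIN(h)→g](ρ[d/c](π[x,h,y,v,c]((σ[c<=7](U) ⋈[c=h] T)))) → 1

E1 and E2 produce the same multiset:
v | g
p | 3

yes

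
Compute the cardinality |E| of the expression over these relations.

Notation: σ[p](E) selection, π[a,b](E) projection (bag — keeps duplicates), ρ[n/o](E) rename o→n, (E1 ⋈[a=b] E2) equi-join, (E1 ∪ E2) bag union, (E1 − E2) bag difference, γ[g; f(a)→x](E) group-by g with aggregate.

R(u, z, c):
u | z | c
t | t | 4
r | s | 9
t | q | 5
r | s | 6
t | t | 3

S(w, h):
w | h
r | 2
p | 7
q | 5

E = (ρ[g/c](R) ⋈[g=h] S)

Row counts bottom-up:
  R → 5
  ρ[g/c](R) → 5
  S → 3
  (ρ[g/c](R) ⋈[g=h] S) → 1

|E| = 1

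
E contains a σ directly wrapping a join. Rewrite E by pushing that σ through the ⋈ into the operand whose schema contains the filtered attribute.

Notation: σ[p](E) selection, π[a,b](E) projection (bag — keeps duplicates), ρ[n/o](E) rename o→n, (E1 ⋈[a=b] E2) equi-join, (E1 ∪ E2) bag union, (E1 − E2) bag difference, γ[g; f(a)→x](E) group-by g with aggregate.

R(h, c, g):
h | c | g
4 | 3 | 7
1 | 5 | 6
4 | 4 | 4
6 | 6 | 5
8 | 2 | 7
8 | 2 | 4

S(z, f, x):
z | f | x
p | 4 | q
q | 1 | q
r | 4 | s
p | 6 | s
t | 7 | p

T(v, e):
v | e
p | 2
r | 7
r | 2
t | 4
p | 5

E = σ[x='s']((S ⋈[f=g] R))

σ filters on x, owned by the left side.
E' = (σ[x='s'](S) ⋈[f=g] R)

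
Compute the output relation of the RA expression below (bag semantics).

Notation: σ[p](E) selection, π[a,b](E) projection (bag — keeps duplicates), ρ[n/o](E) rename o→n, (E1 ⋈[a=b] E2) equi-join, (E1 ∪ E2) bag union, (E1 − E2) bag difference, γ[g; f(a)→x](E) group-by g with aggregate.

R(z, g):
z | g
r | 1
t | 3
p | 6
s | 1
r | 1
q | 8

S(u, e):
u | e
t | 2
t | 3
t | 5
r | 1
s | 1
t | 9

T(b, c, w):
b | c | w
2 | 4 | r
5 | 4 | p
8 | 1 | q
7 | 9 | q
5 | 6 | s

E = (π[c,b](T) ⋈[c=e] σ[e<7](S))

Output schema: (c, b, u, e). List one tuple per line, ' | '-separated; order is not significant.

Per-node cardinality:
  T → 5
  π[c,b](T) → 5
  S → 6
  σ[e<7](S) → 5
  (π[c,b](T) ⋈[c=e] σ[e<7](S)) → 2

== RESULT ==
c | b | u | e
1 | 8 | r | 1
1 | 8 | s | 1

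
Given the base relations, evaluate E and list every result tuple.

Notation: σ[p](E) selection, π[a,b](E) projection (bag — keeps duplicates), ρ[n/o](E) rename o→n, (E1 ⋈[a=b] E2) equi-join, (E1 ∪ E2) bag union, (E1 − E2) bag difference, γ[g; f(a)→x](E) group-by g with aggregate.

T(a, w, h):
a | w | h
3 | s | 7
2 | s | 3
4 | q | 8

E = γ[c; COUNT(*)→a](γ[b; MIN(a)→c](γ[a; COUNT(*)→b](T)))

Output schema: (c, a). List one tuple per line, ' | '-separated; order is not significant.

Row counts bottom-up:
  T → 3
  γ[a; COUNT(*)→b](T) → 3
  γ[b; MIN(a)→c](γ[a; COUNT(*)→b](T)) → 1
  γ[c; COUNT(*)→a](γ[b; MIN(a)→c](γ[a; COUNT(*)→b](T))) → 1

== RESULT ==
c | a
2 | 1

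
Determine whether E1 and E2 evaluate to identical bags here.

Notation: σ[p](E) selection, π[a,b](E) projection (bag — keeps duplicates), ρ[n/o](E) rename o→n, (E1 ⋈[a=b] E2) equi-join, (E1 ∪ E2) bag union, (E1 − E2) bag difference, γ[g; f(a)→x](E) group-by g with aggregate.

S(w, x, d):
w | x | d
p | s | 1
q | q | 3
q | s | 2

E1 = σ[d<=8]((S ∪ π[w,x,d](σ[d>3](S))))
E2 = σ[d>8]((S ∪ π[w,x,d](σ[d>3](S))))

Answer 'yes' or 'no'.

E1 per-node cardinality:
  S → 3
  S → 3
  σ[d>3](S) → 0
  π[w,x,d](σ[d>3](S)) → 0
  (S ∪ π[w,x,d](σ[d>3](S))) → 3
  σ[d<=8]((S ∪ π[w,x,d](σ[d>3](S)))) → 3
E2 per-node cardinality:
  S → 3
  S → 3
  σ[d>3](S) → 0
  π[w,x,d](σ[d>3](S)) → 0
  (S ∪ π[w,x,d](σ[d>3](S))) → 3
  σ[d>8]((S ∪ π[w,x,d](σ[d>3](S)))) → 0

E1 result:
w | x | d
p | s | 1
q | q | 3
q | s | 2
E2 result:
w | x | d
(0 rows)
Witness: ('p', 's', 1) appears 1× in E1 but 0× in E2.

no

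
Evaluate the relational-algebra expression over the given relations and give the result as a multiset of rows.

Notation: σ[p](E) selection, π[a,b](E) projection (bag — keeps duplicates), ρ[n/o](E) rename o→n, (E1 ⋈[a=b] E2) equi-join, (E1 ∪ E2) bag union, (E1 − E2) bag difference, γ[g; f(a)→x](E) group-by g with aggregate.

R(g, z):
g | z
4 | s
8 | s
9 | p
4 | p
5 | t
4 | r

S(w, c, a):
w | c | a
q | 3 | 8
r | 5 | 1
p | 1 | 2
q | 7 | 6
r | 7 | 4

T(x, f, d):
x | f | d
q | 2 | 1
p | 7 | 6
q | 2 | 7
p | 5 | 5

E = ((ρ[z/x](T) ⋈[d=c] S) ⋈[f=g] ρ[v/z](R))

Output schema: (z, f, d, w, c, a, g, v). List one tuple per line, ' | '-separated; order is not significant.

Row counts bottom-up:
  T → 4
  ρ[z/x](T) → 4
  S → 5
  (ρ[z/x](T) ⋈[d=c] S) → 4
  R → 6
  ρ[v/z](R) → 6
  ((ρ[z/x](T) ⋈[d=c] S) ⋈[f=g] ρ[v/z](R)) → 1

== RESULT ==
z | f | d | w | c | a | g | v
p | 5 | 5 | r | 5 | 1 | 5 | t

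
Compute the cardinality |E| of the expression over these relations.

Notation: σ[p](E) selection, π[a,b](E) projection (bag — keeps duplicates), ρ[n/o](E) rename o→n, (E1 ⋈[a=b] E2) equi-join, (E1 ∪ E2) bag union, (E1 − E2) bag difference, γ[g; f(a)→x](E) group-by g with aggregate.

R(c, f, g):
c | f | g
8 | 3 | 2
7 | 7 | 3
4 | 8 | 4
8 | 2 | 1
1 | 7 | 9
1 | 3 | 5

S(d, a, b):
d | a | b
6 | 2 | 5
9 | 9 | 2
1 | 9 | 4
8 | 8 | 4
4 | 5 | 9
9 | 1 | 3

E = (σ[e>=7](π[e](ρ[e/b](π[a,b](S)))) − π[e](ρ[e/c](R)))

Per-node cardinality:
  S → 6
  π[a,b](S) → 6
  ρ[e/b](π[a,b](S)) → 6
  π[e](ρ[e/b](π[a,b](S))) → 6
  σ[e>=7](π[e](ρ[e/b](π[a,b](S)))) → 1
  R → 6
  ρ[e/c](R) → 6
  π[e](ρ[e/c](R)) → 6
  (σ[e>=7](π[e](ρ[e/b](π[a,b](S)))) − π[e](ρ[e/c](R))) → 1

|E| = 1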